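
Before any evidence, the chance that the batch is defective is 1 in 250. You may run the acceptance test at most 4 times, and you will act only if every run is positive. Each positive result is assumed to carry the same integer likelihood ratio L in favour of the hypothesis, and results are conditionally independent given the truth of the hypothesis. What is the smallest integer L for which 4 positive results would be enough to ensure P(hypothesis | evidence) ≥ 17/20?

Prior odds = 0.004/0.996 = 1/249.
Target odds = 0.85/0.15 = 17/3.
Need L⁴ ≥ 17/3 ÷ (1/249) = 1411.
6⁴ = 1296 < 1411 ≤ 2401 = 7⁴, so L = 7.

7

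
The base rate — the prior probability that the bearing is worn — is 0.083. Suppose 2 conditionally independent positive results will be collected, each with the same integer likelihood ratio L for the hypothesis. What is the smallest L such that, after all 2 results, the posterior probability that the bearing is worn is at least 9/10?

10

Prior odds = 0.083/0.917 = 83/917.
Target odds = 0.9/0.1 = 9.
Need L² ≥ 9 ÷ (83/917) = 8253/83.
9² = 81 < 8253/83 ≤ 100 = 10², so L = 10.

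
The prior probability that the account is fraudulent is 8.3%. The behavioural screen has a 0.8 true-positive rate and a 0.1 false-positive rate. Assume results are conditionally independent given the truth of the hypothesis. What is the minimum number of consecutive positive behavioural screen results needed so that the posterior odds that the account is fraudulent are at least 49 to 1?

4

Prior odds: 0.083 ÷ 0.917 = 83/917.
Likelihood ratio of a positive result = 0.8/0.1 = 8.
Target odds = 49.
Need (83/917) × 8ⁿ ≥ 49, i.e. 8ⁿ ≥ 44933/83.
8³ = 512 falls short of 44933/83 but 8⁴ = 4096 reaches it, so n = 4.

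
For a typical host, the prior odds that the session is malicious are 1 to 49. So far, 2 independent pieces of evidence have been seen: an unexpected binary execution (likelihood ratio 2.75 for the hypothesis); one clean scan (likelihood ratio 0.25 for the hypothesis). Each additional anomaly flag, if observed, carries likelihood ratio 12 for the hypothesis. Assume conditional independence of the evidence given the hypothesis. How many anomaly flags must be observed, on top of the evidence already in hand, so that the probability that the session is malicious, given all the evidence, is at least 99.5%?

Prior odds = 1/49.
Combined Bayes factor of the evidence already in hand = 2.75 × 0.25 = 0.6875.
Odds after that evidence = (1/49) × 0.6875 = 11/784.
Target odds = 0.995/0.005 = 199.
Need 12ⁿ ≥ 199 ÷ (11/784) = 156016/11.
12³ = 1728 falls short of 156016/11 but 12⁴ = 20736 reaches it, so n = 4.

4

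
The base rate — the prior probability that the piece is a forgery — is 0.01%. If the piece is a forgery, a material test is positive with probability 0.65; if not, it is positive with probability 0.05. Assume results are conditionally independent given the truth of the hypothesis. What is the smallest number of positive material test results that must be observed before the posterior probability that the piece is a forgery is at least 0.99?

6

Prior odds: 0.0001 ÷ 0.9999 = 1/9999.
Likelihood ratio of a positive = 0.65/0.05 = 13.
Target odds: 0.99 ÷ 0.01 = 99.
Need (1/9999) × 13ⁿ ≥ 99, i.e. 13ⁿ ≥ 989901.
13⁵ = 371293 falls short of 989901 but 13⁶ = 4826809 reaches it, so n = 6.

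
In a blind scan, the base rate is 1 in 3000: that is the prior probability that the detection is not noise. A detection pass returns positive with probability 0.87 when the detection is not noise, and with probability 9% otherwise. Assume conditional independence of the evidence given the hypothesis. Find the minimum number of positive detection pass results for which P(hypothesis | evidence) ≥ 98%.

6

Prior odds: (1/3000) ÷ (2999/3000) = 1/2999.
Likelihood ratio of a positive result = 0.87/0.09 = 29/3.
Target posterior odds = 0.98/0.02 = 49.
Require (29/3)ⁿ ≥ 49 ÷ (1/2999) = 146951.
(29/3)⁵ = 20511149/243 falls short of 146951 but (29/3)⁶ = 594823321/729 reaches it, so n = 6.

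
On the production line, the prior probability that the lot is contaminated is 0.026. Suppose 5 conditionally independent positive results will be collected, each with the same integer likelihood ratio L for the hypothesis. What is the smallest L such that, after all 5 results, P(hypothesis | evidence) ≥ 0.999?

9

Prior odds = 0.026/0.974 = 13/487.
Target odds = 0.999/0.001 = 999.
Need L⁵ ≥ 999 ÷ (13/487) = 486513/13.
8⁵ = 32768 < 486513/13 ≤ 59049 = 9⁵, so L = 9.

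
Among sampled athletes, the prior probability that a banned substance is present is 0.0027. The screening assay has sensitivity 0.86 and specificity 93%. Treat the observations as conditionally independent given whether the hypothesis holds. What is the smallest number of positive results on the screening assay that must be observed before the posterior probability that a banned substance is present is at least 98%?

4

Prior odds: 0.0027 ÷ 0.9973 = 27/9973.
False-positive rate = 1 − 0.93 = 0.07; likelihood ratio of a positive = 0.86/0.07 = 86/7.
Target posterior odds = 0.98/0.02 = 49.
Need (27/9973) × (86/7)ⁿ ≥ 49, i.e. (86/7)ⁿ ≥ 488677/27.
(86/7)³ = 636056/343 falls short of 488677/27 but (86/7)⁴ = 54700816/2401 reaches it, so n = 4.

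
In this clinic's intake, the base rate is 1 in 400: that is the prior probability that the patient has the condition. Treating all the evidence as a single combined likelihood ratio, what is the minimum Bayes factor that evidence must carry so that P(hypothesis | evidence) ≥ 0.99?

Prior odds = 0.0025/0.9975 = 1/399.
Target odds = 0.99/0.01 = 99.
Required Bayes factor = 99 ÷ (1/399) = 39501.

39501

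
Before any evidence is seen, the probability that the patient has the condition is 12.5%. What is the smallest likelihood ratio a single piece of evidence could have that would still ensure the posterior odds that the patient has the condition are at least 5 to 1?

Prior odds = 0.125/0.875 = 1/7.
Target odds = 5.
Required Bayes factor = 5 ÷ (1/7) = 35.

35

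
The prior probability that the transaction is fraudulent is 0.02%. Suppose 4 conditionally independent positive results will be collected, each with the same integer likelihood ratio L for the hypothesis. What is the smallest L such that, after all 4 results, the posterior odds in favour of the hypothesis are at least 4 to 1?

12

Prior odds = 0.0002/0.9998 = 1/4999.
Target odds = 4.
Need L⁴ ≥ 4 ÷ (1/4999) = 19996.
11⁴ = 14641 < 19996 ≤ 20736 = 12⁴, so L = 12.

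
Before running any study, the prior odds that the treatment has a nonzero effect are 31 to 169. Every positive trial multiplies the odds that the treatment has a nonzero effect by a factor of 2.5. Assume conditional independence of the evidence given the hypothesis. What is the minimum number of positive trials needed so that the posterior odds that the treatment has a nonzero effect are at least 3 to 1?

4

Prior odds = 31/169.
Likelihood ratio per positive trial = 2.5.
Target odds = 3.
Require 2.5ⁿ ≥ 3 ÷ (31/169) = 507/31.
2.5³ = 15.625 falls short of 507/31 but 2.5⁴ = 39.0625 reaches it, so n = 4.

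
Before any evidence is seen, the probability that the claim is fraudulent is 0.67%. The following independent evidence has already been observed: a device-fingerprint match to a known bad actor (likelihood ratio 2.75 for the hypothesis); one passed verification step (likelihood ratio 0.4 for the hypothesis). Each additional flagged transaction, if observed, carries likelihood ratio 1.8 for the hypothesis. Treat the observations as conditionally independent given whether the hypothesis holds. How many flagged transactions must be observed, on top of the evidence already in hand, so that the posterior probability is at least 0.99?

Prior odds = 0.0067/0.9933 = 67/9933.
Combined Bayes factor of the evidence already in hand = 2.75 × 0.4 = 1.1.
Odds after that evidence = (67/9933) × 1.1 = 67/9030.
Target odds = 0.99/0.01 = 99.
Need 1.8ⁿ ≥ 99 ÷ (67/9030) = 893970/67.
1.8¹⁶ ≈12144 falls short of 893970/67 but 1.8¹⁷ ≈21859.1 reaches it, so n = 17.

17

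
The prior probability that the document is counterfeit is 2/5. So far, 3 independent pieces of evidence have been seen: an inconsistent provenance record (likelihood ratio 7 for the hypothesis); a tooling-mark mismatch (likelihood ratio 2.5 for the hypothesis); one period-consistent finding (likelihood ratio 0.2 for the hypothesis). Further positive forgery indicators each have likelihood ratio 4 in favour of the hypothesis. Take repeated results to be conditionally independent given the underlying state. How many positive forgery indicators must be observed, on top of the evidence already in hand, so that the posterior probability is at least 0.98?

Prior odds = 0.4/0.6 = 2/3.
Combined Bayes factor of the evidence already in hand = 7 × 2.5 × 0.2 = 3.5.
Odds after that evidence = (2/3) × 3.5 = 7/3.
Target odds = 0.98/0.02 = 49.
Need 4ⁿ ≥ 49 ÷ (7/3) = 21.
4² = 16 falls short of 21 but 4³ = 64 reaches it, so n = 3.

3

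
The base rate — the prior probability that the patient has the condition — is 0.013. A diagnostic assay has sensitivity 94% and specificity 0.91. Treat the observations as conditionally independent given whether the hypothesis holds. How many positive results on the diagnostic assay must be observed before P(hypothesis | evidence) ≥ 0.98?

Prior odds = 0.013/0.987 = 13/987.
False-positive rate = 1 − 0.91 = 0.09; likelihood ratio of a positive = 0.94/0.09 = 94/9.
Target posterior odds = 0.98/0.02 = 49.
Require (94/9)ⁿ ≥ 49 ÷ (13/987) = 48363/13.
(94/9)³ = 830584/729 falls short of 48363/13 but (94/9)⁴ = 78074896/6561 reaches it, so n = 4.

4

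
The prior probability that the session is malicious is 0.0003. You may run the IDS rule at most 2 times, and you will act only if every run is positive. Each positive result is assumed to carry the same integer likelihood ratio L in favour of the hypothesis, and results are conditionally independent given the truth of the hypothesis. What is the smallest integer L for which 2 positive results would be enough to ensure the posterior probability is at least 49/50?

405

Prior odds = 0.0003/0.9997 = 3/9997.
Target odds = 0.98/0.02 = 49.
Need L² ≥ 49 ÷ (3/9997) = 489853/3.
404² = 163216 < 489853/3 ≤ 164025 = 405², so L = 405.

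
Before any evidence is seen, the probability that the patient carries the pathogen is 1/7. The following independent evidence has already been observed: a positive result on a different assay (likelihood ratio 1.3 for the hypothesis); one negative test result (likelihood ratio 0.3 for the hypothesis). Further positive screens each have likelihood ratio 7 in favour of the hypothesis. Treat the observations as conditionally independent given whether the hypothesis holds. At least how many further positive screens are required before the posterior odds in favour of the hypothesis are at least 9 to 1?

Prior odds = (1/7)/(6/7) = 1/6.
Combined Bayes factor of the evidence already in hand = 1.3 × 0.3 = 0.39.
Odds after that evidence = (1/6) × 0.39 = 0.065.
Target odds = 9.
Need 7ⁿ ≥ 9 ÷ 0.065 = 1800/13.
7² = 49 falls short of 1800/13 but 7³ = 343 reaches it, so n = 3.

3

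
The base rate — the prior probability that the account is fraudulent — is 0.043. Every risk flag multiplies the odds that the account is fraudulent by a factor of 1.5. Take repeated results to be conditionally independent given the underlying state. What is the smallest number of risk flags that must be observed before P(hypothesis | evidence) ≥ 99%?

Prior odds = 0.043/0.957 = 43/957.
Likelihood ratio per risk flag = 1.5.
Target odds: 0.99 ÷ 0.01 = 99.
Require 1.5ⁿ ≥ 99 ÷ (43/957) = 94743/43.
1.5¹⁸ = 387420489/262144 falls short of 94743/43 but 1.5¹⁹ ≈2216.84 reaches it, so n = 19.

19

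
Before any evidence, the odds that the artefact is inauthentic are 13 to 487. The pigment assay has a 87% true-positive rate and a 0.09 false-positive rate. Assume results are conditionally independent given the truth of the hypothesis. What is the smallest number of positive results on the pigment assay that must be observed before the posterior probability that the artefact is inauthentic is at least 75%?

3

Prior odds = 13/487.
Likelihood ratio of a positive result = 0.87/0.09 = 29/3.
Target odds: 0.75 ÷ 0.25 = 3.
Need (13/487) × (29/3)ⁿ ≥ 3, i.e. (29/3)ⁿ ≥ 1461/13.
(29/3)² = 841/9 falls short of 1461/13 but (29/3)³ = 24389/27 reaches it, so n = 3.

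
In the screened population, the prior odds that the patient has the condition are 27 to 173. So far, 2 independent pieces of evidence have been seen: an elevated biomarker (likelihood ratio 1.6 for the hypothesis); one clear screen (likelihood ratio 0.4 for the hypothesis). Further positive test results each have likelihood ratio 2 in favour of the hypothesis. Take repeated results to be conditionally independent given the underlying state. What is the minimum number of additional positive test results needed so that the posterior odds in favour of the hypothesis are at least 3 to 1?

Prior odds = 27/173.
Combined Bayes factor of the evidence already in hand = 1.6 × 0.4 = 0.64.
Odds after that evidence = (27/173) × 0.64 = 432/4325.
Target odds = 3.
Need 2ⁿ ≥ 3 ÷ (432/4325) = 4325/144.
2⁴ = 16 falls short of 4325/144 but 2⁵ = 32 reaches it, so n = 5.

5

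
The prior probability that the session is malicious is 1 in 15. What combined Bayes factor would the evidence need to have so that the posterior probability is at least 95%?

266

Prior odds = (1/15)/(14/15) = 1/14.
Target odds = 0.95/0.05 = 19.
Required Bayes factor = 19 ÷ (1/14) = 266.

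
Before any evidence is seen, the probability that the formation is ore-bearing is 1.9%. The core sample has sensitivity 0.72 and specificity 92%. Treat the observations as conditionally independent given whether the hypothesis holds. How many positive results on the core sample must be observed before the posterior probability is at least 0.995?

5

Prior odds = 0.019/0.981 = 19/981.
False-positive rate = 1 − 0.92 = 0.08; likelihood ratio of a positive = 0.72/0.08 = 9.
Target odds: 0.995 ÷ 0.005 = 199.
Need (19/981) × 9ⁿ ≥ 199, i.e. 9ⁿ ≥ 195219/19.
9⁴ = 6561 falls short of 195219/19 but 9⁵ = 59049 reaches it, so n = 5.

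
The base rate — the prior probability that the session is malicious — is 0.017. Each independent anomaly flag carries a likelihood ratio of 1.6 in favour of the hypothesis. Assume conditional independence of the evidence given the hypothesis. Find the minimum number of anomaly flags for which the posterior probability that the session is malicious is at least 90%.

14

Prior odds = 0.017/0.983 = 17/983.
Likelihood ratio per anomaly flag = 1.6.
Target posterior odds = 0.9/0.1 = 9.
Need (17/983) × 1.6ⁿ ≥ 9, i.e. 1.6ⁿ ≥ 8847/17.
1.6¹³ ≈450.36 falls short of 8847/17 but 1.6¹⁴ ≈720.576 reaches it, so n = 14.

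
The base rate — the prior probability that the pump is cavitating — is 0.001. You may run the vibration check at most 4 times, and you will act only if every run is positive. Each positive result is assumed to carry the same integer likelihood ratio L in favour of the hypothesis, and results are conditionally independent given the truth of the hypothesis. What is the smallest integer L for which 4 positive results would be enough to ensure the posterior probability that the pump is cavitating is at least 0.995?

22

Prior odds = 0.001/0.999 = 1/999.
Target odds = 0.995/0.005 = 199.
Need L⁴ ≥ 199 ÷ (1/999) = 198801.
21⁴ = 194481 < 198801 ≤ 234256 = 22⁴, so L = 22.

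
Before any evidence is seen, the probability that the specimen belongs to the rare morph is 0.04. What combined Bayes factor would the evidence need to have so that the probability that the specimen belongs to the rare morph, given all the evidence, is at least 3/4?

Prior odds = 0.04/0.96 = 1/24.
Target odds = 0.75/0.25 = 3.
Required Bayes factor = 3 ÷ (1/24) = 72.

72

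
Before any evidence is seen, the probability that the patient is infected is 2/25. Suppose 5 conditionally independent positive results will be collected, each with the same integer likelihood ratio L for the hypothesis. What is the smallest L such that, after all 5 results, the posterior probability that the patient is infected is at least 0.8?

3

Prior odds = 0.08/0.92 = 2/23.
Target odds = 0.8/0.2 = 4.
Need L⁵ ≥ 4 ÷ (2/23) = 46.
2⁵ = 32 < 46 ≤ 243 = 3⁵, so L = 3.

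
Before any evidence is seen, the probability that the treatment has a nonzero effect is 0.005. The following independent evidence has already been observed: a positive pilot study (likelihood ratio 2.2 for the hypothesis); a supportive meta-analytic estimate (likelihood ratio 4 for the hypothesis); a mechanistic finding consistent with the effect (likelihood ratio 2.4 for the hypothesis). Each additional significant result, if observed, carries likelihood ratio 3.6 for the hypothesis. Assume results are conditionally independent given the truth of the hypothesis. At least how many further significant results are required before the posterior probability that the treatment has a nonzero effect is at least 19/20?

5

Prior odds = 0.005/0.995 = 1/199.
Combined Bayes factor of the evidence already in hand = 2.2 × 4 × 2.4 = 21.12.
Odds after that evidence = (1/199) × 21.12 = 528/4975.
Target odds = 0.95/0.05 = 19.
Need 3.6ⁿ ≥ 19 ÷ (528/4975) = 94525/528.
3.6⁴ = 167.9616 falls short of 94525/528 but 3.6⁵ = 604.66176 reaches it, so n = 5.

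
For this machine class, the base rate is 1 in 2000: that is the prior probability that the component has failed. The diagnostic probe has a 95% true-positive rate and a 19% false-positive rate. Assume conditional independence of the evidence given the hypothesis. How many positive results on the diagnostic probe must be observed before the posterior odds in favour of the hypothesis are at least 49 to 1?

8

Prior odds = 0.0005/0.9995 = 1/1999.
Likelihood ratio of a positive result = 0.95/0.19 = 5.
Target odds = 49.
Need (1/1999) × 5ⁿ ≥ 49, i.e. 5ⁿ ≥ 97951.
5⁷ = 78125 falls short of 97951 but 5⁸ = 390625 reaches it, so n = 8.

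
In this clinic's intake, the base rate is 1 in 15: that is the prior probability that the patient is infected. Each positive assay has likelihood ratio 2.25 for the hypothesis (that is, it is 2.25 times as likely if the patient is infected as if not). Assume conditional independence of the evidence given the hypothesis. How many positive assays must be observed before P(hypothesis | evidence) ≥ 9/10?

Prior odds: (1/15) ÷ (14/15) = 1/14.
Likelihood ratio per positive assay = 2.25.
Target posterior odds = 0.9/0.1 = 9.
Require 2.25ⁿ ≥ 9 ÷ (1/14) = 126.
2.25⁵ = 59049/1024 falls short of 126 but 2.25⁶ = 531441/4096 reaches it, so n = 6.

6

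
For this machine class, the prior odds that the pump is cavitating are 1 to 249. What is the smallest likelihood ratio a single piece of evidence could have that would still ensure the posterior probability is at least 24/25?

Prior odds = 1/249.
Target odds = 0.96/0.04 = 24.
Required Bayes factor = 24 ÷ (1/249) = 5976.

5976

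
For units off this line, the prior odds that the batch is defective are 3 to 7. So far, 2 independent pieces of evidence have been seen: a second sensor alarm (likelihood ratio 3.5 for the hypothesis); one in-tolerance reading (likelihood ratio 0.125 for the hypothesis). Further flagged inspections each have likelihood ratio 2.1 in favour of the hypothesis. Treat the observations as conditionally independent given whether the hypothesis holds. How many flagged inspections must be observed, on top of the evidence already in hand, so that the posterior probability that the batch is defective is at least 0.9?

Prior odds = 3/7.
Combined Bayes factor of the evidence already in hand = 3.5 × 0.125 = 0.4375.
Odds after that evidence = (3/7) × 0.4375 = 0.1875.
Target odds = 0.9/0.1 = 9.
Need 2.1ⁿ ≥ 9 ÷ 0.1875 = 48.
2.1⁵ = 4084101/100000 falls short of 48 but 2.1⁶ = 85766121/1000000 reaches it, so n = 6.

6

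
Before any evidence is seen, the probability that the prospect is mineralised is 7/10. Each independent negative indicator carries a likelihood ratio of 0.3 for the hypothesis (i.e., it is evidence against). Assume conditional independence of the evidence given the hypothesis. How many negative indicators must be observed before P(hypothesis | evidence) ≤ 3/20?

Prior odds: 0.7 ÷ 0.3 = 7/3.
Likelihood ratio per negative indicator = 0.3.
Target posterior odds = 0.15/0.85 = 3/17.
Require 0.3ⁿ ≤ 3/17 ÷ (7/3) = 9/119.
0.3² = 0.09 is still above 9/119 but 0.3³ = 0.027 is at or below it, so n = 3.

3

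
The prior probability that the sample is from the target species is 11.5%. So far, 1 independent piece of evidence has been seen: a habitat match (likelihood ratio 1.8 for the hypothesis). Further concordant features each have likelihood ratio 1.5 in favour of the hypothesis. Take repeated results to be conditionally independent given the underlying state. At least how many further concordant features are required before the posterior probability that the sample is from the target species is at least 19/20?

Prior odds = 0.115/0.885 = 23/177.
Bayes factor of the evidence already in hand = 1.8.
Odds after that evidence = (23/177) × 1.8 = 69/295.
Target odds = 0.95/0.05 = 19.
Need 1.5ⁿ ≥ 19 ÷ (69/295) = 5605/69.
1.5¹⁰ = 59049/1024 falls short of 5605/69 but 1.5¹¹ = 177147/2048 reaches it, so n = 11.

11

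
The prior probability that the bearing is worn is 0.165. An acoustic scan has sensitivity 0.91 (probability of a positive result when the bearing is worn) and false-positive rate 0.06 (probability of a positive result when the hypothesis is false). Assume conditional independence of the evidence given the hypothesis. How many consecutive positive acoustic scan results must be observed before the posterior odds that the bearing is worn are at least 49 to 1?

3

Prior odds: 0.165 ÷ 0.835 = 33/167.
Likelihood ratio of a positive result = 0.91/0.06 = 91/6.
Target odds = 49.
Need (33/167) × (91/6)ⁿ ≥ 49, i.e. (91/6)ⁿ ≥ 8183/33.
(91/6)² = 8281/36 falls short of 8183/33 but (91/6)³ = 753571/216 reaches it, so n = 3.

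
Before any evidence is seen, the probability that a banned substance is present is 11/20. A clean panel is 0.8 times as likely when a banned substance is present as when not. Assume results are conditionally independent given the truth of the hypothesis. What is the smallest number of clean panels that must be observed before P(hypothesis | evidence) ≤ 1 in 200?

25

Prior odds: 0.55 ÷ 0.45 = 11/9.
Likelihood ratio per clean panel = 0.8.
Target odds: 0.005 ÷ 0.995 = 1/199.
Require 0.8ⁿ ≤ 1/199 ÷ (11/9) = 9/2189.
0.8²⁴ ≈0.00472237 is still above 9/2189 but 0.8²⁵ ≈0.00377789 is at or below it, so n = 25.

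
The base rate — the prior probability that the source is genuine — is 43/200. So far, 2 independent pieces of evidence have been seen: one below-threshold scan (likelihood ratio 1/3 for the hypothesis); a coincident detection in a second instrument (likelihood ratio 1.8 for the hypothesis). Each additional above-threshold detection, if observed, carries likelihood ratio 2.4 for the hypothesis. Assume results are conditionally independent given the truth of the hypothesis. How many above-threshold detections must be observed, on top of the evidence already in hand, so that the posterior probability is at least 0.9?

5

Prior odds = 0.215/0.785 = 43/157.
Combined Bayes factor of the evidence already in hand = (1/3) × 1.8 = 0.6.
Odds after that evidence = (43/157) × 0.6 = 129/785.
Target odds = 0.9/0.1 = 9.
Need 2.4ⁿ ≥ 9 ÷ (129/785) = 2355/43.
2.4⁴ = 33.1776 falls short of 2355/43 but 2.4⁵ = 79.62624 reaches it, so n = 5.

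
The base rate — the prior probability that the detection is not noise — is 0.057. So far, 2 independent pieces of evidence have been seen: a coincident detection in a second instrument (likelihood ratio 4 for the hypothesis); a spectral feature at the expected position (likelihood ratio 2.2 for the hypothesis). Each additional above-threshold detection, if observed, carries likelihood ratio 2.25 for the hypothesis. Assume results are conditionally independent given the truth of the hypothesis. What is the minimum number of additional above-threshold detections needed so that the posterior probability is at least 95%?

Prior odds = 0.057/0.943 = 57/943.
Combined Bayes factor of the evidence already in hand = 4 × 2.2 = 8.8.
Odds after that evidence = (57/943) × 8.8 = 2508/4715.
Target odds = 0.95/0.05 = 19.
Need 2.25ⁿ ≥ 19 ÷ (2508/4715) = 4715/132.
2.25⁴ = 25.62890625 falls short of 4715/132 but 2.25⁵ = 59049/1024 reaches it, so n = 5.

5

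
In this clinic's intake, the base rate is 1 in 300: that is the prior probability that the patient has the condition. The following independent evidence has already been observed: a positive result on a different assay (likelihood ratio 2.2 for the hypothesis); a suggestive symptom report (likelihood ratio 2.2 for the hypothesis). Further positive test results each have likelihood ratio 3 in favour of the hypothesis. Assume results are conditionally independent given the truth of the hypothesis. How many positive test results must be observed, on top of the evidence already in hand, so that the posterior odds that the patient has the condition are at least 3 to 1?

5

Prior odds = (1/300)/(299/300) = 1/299.
Combined Bayes factor of the evidence already in hand = 2.2 × 2.2 = 4.84.
Odds after that evidence = (1/299) × 4.84 = 121/7475.
Target odds = 3.
Need 3ⁿ ≥ 3 ÷ (121/7475) = 22425/121.
3⁴ = 81 falls short of 22425/121 but 3⁵ = 243 reaches it, so n = 5.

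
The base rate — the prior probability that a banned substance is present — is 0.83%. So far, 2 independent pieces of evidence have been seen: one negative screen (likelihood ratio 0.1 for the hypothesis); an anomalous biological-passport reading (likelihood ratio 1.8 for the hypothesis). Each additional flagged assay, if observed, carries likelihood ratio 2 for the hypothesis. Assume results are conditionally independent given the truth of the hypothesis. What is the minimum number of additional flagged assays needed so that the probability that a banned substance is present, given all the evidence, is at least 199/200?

Prior odds = 0.0083/0.9917 = 83/9917.
Combined Bayes factor of the evidence already in hand = 0.1 × 1.8 = 0.18.
Odds after that evidence = (83/9917) × 0.18 = 747/495850.
Target odds = 0.995/0.005 = 199.
Need 2ⁿ ≥ 199 ÷ (747/495850) = 98674150/747.
2¹⁷ = 131072 falls short of 98674150/747 but 2¹⁸ = 262144 reaches it, so n = 18.

18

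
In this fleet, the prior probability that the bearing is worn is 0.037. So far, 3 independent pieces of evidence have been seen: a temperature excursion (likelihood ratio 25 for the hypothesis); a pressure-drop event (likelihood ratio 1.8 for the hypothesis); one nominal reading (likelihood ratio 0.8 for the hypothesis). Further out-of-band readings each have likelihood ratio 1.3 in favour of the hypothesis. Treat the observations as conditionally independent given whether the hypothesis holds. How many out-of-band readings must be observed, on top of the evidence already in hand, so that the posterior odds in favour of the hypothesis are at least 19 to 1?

Prior odds = 0.037/0.963 = 37/963.
Combined Bayes factor of the evidence already in hand = 25 × 1.8 × 0.8 = 36.
Odds after that evidence = (37/963) × 36 = 148/107.
Target odds = 19.
Need 1.3ⁿ ≥ 19 ÷ (148/107) = 2033/148.
1.3⁹ ≈10.6045 falls short of 2033/148 but 1.3¹⁰ ≈13.7858 reaches it, so n = 10.

10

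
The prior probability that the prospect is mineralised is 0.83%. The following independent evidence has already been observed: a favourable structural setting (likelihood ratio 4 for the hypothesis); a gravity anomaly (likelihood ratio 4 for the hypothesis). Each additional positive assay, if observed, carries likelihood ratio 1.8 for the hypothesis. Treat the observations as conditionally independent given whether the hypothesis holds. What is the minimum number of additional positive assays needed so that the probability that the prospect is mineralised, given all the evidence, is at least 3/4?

6

Prior odds = 0.0083/0.9917 = 83/9917.
Combined Bayes factor of the evidence already in hand = 4 × 4 = 16.
Odds after that evidence = (83/9917) × 16 = 1328/9917.
Target odds = 0.75/0.25 = 3.
Need 1.8ⁿ ≥ 3 ÷ (1328/9917) = 29751/1328.
1.8⁵ = 18.89568 falls short of 29751/1328 but 1.8⁶ = 531441/15625 reaches it, so n = 6.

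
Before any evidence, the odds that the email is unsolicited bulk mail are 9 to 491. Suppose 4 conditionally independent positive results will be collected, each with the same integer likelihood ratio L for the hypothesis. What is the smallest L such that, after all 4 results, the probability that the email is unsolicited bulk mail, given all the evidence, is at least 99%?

Prior odds = 9/491.
Target odds = 0.99/0.01 = 99.
Need L⁴ ≥ 99 ÷ (9/491) = 5401.
8⁴ = 4096 < 5401 ≤ 6561 = 9⁴, so L = 9.

9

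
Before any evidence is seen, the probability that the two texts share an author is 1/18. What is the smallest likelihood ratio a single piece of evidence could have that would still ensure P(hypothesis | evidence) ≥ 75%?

Prior odds = (1/18)/(17/18) = 1/17.
Target odds = 0.75/0.25 = 3.
Required Bayes factor = 3 ÷ (1/17) = 51.

51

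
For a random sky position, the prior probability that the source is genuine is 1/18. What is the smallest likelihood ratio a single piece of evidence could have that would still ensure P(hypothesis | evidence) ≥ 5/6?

Prior odds = (1/18)/(17/18) = 1/17.
Target odds = (5/6)/(1/6) = 5.
Required Bayes factor = 5 ÷ (1/17) = 85.

85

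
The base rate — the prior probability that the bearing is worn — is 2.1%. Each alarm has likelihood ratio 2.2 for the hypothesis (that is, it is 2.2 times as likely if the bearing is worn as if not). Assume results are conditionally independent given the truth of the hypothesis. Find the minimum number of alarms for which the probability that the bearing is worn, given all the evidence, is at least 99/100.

Prior odds: 0.021 ÷ 0.979 = 21/979.
Likelihood ratio per alarm = 2.2.
Target posterior odds = 0.99/0.01 = 99.
Require 2.2ⁿ ≥ 99 ÷ (21/979) = 32307/7.
2.2¹⁰ ≈2655.99 falls short of 32307/7 but 2.2¹¹ ≈5843.18 reaches it, so n = 11.

11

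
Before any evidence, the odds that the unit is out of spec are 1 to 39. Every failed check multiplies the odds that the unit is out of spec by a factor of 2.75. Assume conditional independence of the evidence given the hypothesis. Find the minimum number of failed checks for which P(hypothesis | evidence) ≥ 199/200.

9

Prior odds = 1/39.
Likelihood ratio per failed check = 2.75.
Target odds: 0.995 ÷ 0.005 = 199.
Need (1/39) × 2.75ⁿ ≥ 199, i.e. 2.75ⁿ ≥ 7761.
2.75⁸ = 214358881/65536 falls short of 7761 but 2.75⁹ ≈8994.86 reaches it, so n = 9.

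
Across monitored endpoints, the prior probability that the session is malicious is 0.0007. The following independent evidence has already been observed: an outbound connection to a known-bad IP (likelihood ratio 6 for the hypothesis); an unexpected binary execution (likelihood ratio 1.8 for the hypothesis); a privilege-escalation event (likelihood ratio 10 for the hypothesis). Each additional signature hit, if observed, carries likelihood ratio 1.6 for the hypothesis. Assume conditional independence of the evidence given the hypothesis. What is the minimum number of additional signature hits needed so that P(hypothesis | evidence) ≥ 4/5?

Prior odds = 0.0007/0.9993 = 7/9993.
Combined Bayes factor of the evidence already in hand = 6 × 1.8 × 10 = 108.
Odds after that evidence = (7/9993) × 108 = 252/3331.
Target odds = 0.8/0.2 = 4.
Need 1.6ⁿ ≥ 4 ÷ (252/3331) = 3331/63.
1.6⁸ = 16777216/390625 falls short of 3331/63 but 1.6⁹ = 134217728/1953125 reaches it, so n = 9.

9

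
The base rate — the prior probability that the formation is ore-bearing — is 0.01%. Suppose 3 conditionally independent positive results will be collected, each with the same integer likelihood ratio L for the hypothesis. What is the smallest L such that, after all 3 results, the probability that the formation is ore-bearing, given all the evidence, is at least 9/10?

Prior odds = 0.0001/0.9999 = 1/9999.
Target odds = 0.9/0.1 = 9.
Need L³ ≥ 9 ÷ (1/9999) = 89991.
44³ = 85184 < 89991 ≤ 91125 = 45³, so L = 45.

45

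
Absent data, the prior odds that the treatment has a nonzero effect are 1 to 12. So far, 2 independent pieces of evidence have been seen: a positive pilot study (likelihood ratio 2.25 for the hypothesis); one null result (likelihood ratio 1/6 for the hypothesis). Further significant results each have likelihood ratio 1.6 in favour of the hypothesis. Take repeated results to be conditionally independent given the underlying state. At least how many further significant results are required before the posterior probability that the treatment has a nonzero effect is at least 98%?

Prior odds = 1/12.
Combined Bayes factor of the evidence already in hand = 2.25 × (1/6) = 0.375.
Odds after that evidence = (1/12) × 0.375 = 0.03125.
Target odds = 0.98/0.02 = 49.
Need 1.6ⁿ ≥ 49 ÷ 0.03125 = 1568.
1.6¹⁵ ≈1152.92 falls short of 1568 but 1.6¹⁶ ≈1844.67 reaches it, so n = 16.

16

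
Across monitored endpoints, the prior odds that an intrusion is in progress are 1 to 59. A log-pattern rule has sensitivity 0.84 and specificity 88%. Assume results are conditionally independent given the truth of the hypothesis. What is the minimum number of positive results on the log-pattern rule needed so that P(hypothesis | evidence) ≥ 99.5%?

5

Prior odds = 1/59.
False-positive rate = 1 − 0.88 = 0.12; likelihood ratio of a positive = 0.84/0.12 = 7.
Target odds: 0.995 ÷ 0.005 = 199.
Require 7ⁿ ≥ 199 ÷ (1/59) = 11741.
7⁴ = 2401 falls short of 11741 but 7⁵ = 16807 reaches it, so n = 5.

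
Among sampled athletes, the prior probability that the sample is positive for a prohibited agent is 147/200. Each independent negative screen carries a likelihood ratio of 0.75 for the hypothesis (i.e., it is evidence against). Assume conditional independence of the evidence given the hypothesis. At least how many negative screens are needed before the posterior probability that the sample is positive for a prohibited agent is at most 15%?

10

Prior odds = 0.735/0.265 = 147/53.
Likelihood ratio per negative screen = 0.75.
Target odds: 0.15 ÷ 0.85 = 3/17.
Require 0.75ⁿ ≤ 3/17 ÷ (147/53) = 53/833.
0.75⁹ = 19683/262144 is still above 53/833 but 0.75¹⁰ = 59049/1048576 is at or below it, so n = 10.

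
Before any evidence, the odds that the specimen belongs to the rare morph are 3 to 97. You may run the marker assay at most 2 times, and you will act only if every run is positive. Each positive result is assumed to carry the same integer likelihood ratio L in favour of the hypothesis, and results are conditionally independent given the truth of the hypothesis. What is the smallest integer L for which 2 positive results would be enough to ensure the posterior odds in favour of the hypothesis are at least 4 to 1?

Prior odds = 3/97.
Target odds = 4.
Need L² ≥ 4 ÷ (3/97) = 388/3.
11² = 121 < 388/3 ≤ 144 = 12², so L = 12.

12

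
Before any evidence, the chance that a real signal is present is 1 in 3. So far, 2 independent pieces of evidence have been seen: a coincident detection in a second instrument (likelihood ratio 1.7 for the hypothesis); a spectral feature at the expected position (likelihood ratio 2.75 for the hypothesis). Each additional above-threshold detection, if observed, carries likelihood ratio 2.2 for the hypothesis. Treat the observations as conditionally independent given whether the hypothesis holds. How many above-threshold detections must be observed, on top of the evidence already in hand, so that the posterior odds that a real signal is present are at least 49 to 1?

Prior odds = (1/3)/(2/3) = 0.5.
Combined Bayes factor of the evidence already in hand = 1.7 × 2.75 = 4.675.
Odds after that evidence = 0.5 × 4.675 = 2.3375.
Target odds = 49.
Need 2.2ⁿ ≥ 49 ÷ 2.3375 = 3920/187.
2.2³ = 10.648 falls short of 3920/187 but 2.2⁴ = 23.4256 reaches it, so n = 4.

4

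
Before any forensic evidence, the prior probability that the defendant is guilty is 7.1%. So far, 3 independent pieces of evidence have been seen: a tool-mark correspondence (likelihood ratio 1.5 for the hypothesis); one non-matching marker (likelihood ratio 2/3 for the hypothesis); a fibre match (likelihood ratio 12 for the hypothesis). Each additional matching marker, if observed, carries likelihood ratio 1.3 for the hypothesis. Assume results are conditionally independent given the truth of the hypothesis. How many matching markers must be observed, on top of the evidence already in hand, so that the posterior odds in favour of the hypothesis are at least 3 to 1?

Prior odds = 0.071/0.929 = 71/929.
Combined Bayes factor of the evidence already in hand = 1.5 × (2/3) × 12 = 12.
Odds after that evidence = (71/929) × 12 = 852/929.
Target odds = 3.
Need 1.3ⁿ ≥ 3 ÷ (852/929) = 929/284.
1.3⁴ = 2.8561 falls short of 929/284 but 1.3⁵ = 371293/100000 reaches it, so n = 5.

5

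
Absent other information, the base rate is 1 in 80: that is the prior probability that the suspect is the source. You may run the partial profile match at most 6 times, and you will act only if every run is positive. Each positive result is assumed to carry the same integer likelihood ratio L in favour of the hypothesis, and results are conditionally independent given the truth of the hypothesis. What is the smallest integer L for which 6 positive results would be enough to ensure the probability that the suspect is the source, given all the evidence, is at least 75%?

Prior odds = 0.0125/0.9875 = 1/79.
Target odds = 0.75/0.25 = 3.
Need L⁶ ≥ 3 ÷ (1/79) = 237.
2⁶ = 64 < 237 ≤ 729 = 3⁶, so L = 3.

3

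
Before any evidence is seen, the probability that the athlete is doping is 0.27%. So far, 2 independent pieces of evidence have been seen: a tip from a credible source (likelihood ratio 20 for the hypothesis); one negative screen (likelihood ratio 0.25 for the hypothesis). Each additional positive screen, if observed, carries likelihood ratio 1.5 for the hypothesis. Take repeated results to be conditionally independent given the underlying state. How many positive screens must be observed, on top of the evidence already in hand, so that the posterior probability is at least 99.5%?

24

Prior odds = 0.0027/0.9973 = 27/9973.
Combined Bayes factor of the evidence already in hand = 20 × 0.25 = 5.
Odds after that evidence = (27/9973) × 5 = 135/9973.
Target odds = 0.995/0.005 = 199.
Need 1.5ⁿ ≥ 199 ÷ (135/9973) = 1984627/135.
1.5²³ ≈11222.7 falls short of 1984627/135 but 1.5²⁴ ≈16834.1 reaches it, so n = 24.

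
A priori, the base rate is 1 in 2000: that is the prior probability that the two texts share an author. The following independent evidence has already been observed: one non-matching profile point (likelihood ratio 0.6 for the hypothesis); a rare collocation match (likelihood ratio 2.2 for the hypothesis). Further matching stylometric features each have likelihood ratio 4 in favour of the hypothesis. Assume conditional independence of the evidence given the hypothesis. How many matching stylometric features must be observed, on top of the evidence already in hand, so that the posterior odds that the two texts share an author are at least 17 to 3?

7

Prior odds = 0.0005/0.9995 = 1/1999.
Combined Bayes factor of the evidence already in hand = 0.6 × 2.2 = 1.32.
Odds after that evidence = (1/1999) × 1.32 = 33/49975.
Target odds = 17/3.
Need 4ⁿ ≥ 17/3 ÷ (33/49975) = 849575/99.
4⁶ = 4096 falls short of 849575/99 but 4⁷ = 16384 reaches it, so n = 7.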